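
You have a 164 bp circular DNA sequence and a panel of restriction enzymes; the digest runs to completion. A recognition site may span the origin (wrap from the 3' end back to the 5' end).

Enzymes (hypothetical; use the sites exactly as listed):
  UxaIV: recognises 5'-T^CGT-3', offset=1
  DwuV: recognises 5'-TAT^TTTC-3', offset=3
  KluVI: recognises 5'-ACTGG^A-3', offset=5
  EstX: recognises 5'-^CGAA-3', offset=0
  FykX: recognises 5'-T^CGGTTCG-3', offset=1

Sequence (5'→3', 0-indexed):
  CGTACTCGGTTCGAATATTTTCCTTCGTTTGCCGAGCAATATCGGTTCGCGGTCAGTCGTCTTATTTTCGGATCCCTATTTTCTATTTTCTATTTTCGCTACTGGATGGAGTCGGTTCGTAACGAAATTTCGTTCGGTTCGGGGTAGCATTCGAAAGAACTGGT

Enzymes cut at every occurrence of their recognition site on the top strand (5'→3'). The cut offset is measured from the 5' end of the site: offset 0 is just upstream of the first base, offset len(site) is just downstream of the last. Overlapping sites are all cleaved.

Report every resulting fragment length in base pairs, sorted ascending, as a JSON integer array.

Site scan:
  UxaIV (TCGT, off=1): starts [24, 56, 116, 129, 163] → cuts [0, 25, 57, 117, 130]
  DwuV (TATTTTC, off=3): starts [15, 62, 76, 83, 90] → cuts [18, 65, 79, 86, 93]
  KluVI (ACTGGA, off=5): starts [100] → cuts [105]
  EstX (CGAA, off=0): starts [11, 122, 151] → cuts [11, 122, 151]
  FykX (TCGGTTCG, off=1): starts [5, 41, 111, 133] → cuts [6, 42, 112, 134]

Pooled cuts: [0, 6, 11, 18, 25, 42, 57, 65, 79, 86, 93, 105, 112, 117, 122, 130, 134, 151]

Fragments:
  0→6: 6 bp
  6→11: 5 bp
  11→18: 7 bp
  18→25: 7 bp
  25→42: 17 bp
  42→57: 15 bp
  57→65: 8 bp
  65→79: 14 bp
  79→86: 7 bp
  86→93: 7 bp
  93→105: 12 bp
  105→112: 7 bp
  112→117: 5 bp
  117→122: 5 bp
  122→130: 8 bp
  130→134: 4 bp
  134→151: 17 bp
  151→0 (wrap): 164-151+0 = 13 bp

[4,5,5,5,6,7,7,7,7,7,8,8,12,13,14,15,17,17]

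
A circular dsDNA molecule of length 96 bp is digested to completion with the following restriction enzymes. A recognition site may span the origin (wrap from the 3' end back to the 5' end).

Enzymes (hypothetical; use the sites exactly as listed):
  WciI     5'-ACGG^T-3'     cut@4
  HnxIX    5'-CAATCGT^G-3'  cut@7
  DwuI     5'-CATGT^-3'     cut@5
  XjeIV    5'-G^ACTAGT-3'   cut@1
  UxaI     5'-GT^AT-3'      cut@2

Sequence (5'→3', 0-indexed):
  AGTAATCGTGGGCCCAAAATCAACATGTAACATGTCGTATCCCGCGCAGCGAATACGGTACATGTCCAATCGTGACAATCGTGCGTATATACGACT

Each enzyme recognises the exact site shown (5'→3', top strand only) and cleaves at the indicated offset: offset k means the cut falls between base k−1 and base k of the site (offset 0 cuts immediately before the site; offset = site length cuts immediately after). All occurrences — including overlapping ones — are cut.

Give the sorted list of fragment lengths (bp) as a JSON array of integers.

[3,4,7,7,7,8,9,20,31]

Per-enzyme occurrences:
  WciI ACGGT/4: at [54] ⇒ [58]
  HnxIX CAATCGTG/7: at [66, 75] ⇒ [73, 82]
  DwuI CATGT/5: at [23, 30, 60] ⇒ [28, 35, 65]
  XjeIV GACTAGT/1: at [92] ⇒ [93]
  UxaI GTAT/2: at [36, 84] ⇒ [38, 86]

Pooled cuts: [28, 35, 38, 58, 65, 73, 82, 86, 93]

Fragment lengths:
  28→35: 7 bp
  35→38: 3 bp
  38→58: 20 bp
  58→65: 7 bp
  65→73: 8 bp
  73→82: 9 bp
  82→86: 4 bp
  86→93: 7 bp
  93→28 (wrap): 96-93+28 = 31 bp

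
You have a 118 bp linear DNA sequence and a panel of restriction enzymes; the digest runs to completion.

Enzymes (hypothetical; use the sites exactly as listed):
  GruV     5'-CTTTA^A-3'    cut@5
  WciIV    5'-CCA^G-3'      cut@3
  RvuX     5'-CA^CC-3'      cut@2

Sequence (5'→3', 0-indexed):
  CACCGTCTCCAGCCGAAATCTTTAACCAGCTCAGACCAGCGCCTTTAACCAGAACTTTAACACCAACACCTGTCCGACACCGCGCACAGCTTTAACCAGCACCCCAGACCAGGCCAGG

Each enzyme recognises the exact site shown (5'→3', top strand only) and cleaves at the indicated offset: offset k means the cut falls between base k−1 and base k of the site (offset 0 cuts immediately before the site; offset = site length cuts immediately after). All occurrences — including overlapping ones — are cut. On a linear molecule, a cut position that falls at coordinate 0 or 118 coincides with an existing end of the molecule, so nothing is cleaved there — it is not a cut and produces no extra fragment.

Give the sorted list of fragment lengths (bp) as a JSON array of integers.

Site scan:
  GruV (CTTTAA, off=5): starts [19, 42, 54, 89] → cuts [24, 47, 59, 94]
  WciIV (CCAG, off=3): starts [8, 25, 35, 48, 95, 103, 108, 113] → cuts [11, 28, 38, 51, 98, 106, 111, 116]
  RvuX (CACC, off=2): starts [0, 60, 66, 77, 99] → cuts [2, 62, 68, 79, 101]

All cut coordinates (distinct, sorted): [2, 11, 24, 28, 38, 47, 51, 59, 62, 68, 79, 94, 98, 101, 106, 111, 116]

Fragments:
  [0,2): 2 bp
  [2,11): 9 bp
  [11,24): 13 bp
  [24,28): 4 bp
  [28,38): 10 bp
  [38,47): 9 bp
  [47,51): 4 bp
  [51,59): 8 bp
  [59,62): 3 bp
  [62,68): 6 bp
  [68,79): 11 bp
  [79,94): 15 bp
  [94,98): 4 bp
  [98,101): 3 bp
  [101,106): 5 bp
  [106,111): 5 bp
  [111,116): 5 bp
  [116,118): 2 bp

[2,2,3,3,4,4,4,5,5,5,6,8,9,9,10,11,13,15]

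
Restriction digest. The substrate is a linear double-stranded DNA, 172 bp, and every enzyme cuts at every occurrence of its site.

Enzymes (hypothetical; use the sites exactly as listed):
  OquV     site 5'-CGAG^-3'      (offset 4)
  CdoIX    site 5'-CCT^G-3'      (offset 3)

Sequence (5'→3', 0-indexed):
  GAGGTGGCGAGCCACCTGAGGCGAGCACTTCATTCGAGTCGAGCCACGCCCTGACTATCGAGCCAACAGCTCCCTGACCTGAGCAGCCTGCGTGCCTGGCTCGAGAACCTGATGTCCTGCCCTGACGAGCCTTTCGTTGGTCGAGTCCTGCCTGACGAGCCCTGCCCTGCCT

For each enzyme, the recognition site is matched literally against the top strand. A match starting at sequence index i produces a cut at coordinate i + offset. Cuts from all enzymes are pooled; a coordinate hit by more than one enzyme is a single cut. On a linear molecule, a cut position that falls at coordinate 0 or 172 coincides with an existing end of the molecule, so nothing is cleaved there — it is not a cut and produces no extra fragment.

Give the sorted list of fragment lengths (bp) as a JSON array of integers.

[4,4,4,4,5,5,5,5,5,6,6,6,8,8,8,8,9,9,10,11,13,13,16]

Scan for sites:
  OquV CGAG/4: at [7, 21, 34, 39, 58, 101, 125, 141, 155] ⇒ [11, 25, 38, 43, 62, 105, 129, 145, 159]
  CdoIX CCTG/3: at [14, 49, 72, 77, 86, 94, 107, 115, 120, 146, 150, 160, 165] ⇒ [17, 52, 75, 80, 89, 97, 110, 118, 123, 149, 153, 163, 168]

All cut coordinates (distinct, sorted): [11, 17, 25, 38, 43, 52, 62, 75, 80, 89, 97, 105, 110, 118, 123, 129, 145, 149, 153, 159, 163, 168]

Fragment lengths:
  [0,11): 11 bp
  [11,17): 6 bp
  [17,25): 8 bp
  [25,38): 13 bp
  [38,43): 5 bp
  [43,52): 9 bp
  [52,62): 10 bp
  [62,75): 13 bp
  [75,80): 5 bp
  [80,89): 9 bp
  [89,97): 8 bp
  [97,105): 8 bp
  [105,110): 5 bp
  [110,118): 8 bp
  [118,123): 5 bp
  [123,129): 6 bp
  [129,145): 16 bp
  [145,149): 4 bp
  [149,153): 4 bp
  [153,159): 6 bp
  [159,163): 4 bp
  [163,168): 5 bp
  [168,172): 4 bp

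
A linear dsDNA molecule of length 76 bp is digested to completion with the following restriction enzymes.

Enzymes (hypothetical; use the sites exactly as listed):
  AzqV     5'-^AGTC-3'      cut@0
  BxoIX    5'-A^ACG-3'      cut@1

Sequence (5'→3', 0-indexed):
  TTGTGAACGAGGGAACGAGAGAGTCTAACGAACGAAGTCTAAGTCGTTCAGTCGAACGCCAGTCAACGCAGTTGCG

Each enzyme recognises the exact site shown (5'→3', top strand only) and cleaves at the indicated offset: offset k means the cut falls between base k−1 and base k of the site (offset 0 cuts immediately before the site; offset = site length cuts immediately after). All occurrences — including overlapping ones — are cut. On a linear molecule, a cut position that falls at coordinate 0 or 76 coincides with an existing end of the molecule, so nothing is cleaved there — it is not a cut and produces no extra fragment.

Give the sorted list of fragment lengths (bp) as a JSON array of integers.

Site scan:
  AzqV AGTC/0: at [21, 35, 41, 49, 60] ⇒ [21, 35, 41, 49, 60]
  BxoIX AACG/1: at [5, 13, 26, 30, 54, 64] ⇒ [6, 14, 27, 31, 55, 65]

All cut coordinates (distinct, sorted): [6, 14, 21, 27, 31, 35, 41, 49, 55, 60, 65]

Fragments:
  [0,6): 6 bp
  [6,14): 8 bp
  [14,21): 7 bp
  [21,27): 6 bp
  [27,31): 4 bp
  [31,35): 4 bp
  [35,41): 6 bp
  [41,49): 8 bp
  [49,55): 6 bp
  [55,60): 5 bp
  [60,65): 5 bp
  [65,76): 11 bp

[4,4,5,5,6,6,6,6,7,8,8,11]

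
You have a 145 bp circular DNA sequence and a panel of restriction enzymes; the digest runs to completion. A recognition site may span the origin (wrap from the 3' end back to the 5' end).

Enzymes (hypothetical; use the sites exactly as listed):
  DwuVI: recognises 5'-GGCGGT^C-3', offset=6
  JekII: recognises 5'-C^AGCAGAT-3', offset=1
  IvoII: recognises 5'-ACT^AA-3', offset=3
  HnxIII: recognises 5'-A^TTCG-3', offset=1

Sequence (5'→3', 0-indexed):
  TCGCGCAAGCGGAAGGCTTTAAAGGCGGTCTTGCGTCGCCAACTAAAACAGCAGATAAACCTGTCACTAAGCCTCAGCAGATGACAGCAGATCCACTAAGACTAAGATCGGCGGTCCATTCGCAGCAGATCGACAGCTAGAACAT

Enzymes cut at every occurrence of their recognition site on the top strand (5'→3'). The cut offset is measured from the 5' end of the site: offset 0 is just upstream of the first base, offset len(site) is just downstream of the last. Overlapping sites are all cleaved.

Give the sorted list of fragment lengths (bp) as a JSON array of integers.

Site scan:
  DwuVI (GGCGGTC, off=6): starts [23, 109] → cuts [29, 115]
  JekII (CAGCAGAT, off=1): starts [48, 74, 84, 122] → cuts [49, 75, 85, 123]
  IvoII (ACTAA, off=3): starts [41, 65, 94, 100] → cuts [44, 68, 97, 103]
  HnxIII (ATTCG, off=1): starts [117, 143] → cuts [118, 144]

Pooled cuts: [29, 44, 49, 68, 75, 85, 97, 103, 115, 118, 123, 144]

Fragment lengths:
  29→44: 15 bp
  44→49: 5 bp
  49→68: 19 bp
  68→75: 7 bp
  75→85: 10 bp
  85→97: 12 bp
  97→103: 6 bp
  103→115: 12 bp
  115→118: 3 bp
  118→123: 5 bp
  123→144: 21 bp
  144→29 (wrap): 145-144+29 = 30 bp

[3,5,5,6,7,10,12,12,15,19,21,30]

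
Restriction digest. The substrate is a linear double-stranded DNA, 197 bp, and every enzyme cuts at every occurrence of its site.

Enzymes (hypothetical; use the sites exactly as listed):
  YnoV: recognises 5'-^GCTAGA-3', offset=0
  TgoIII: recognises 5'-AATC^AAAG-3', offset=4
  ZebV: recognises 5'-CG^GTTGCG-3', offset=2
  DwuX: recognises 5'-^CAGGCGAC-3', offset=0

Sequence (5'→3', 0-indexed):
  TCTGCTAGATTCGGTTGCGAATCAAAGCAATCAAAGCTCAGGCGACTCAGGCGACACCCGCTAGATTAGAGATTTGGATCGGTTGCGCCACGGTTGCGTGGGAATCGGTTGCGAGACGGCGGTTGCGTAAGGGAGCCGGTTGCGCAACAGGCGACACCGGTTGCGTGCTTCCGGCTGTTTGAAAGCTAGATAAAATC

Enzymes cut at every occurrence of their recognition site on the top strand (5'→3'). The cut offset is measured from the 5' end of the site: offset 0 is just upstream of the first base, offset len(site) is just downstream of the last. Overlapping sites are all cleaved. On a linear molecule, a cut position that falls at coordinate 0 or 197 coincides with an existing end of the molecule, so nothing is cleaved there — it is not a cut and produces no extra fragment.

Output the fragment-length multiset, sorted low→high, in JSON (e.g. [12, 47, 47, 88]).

Per-enzyme occurrences:
  YnoV (GCTAGA, off=0): starts [3, 59, 184] → cuts [3, 59, 184]
  TgoIII (AATCAAAG, off=4): starts [19, 28] → cuts [23, 32]
  ZebV (CGGTTGCG, off=2): starts [11, 79, 90, 105, 119, 136, 157] → cuts [13, 81, 92, 107, 121, 138, 159]
  DwuX (CAGGCGAC, off=0): starts [38, 47, 147] → cuts [38, 47, 147]

All cut coordinates (distinct, sorted): [3, 13, 23, 32, 38, 47, 59, 81, 92, 107, 121, 138, 147, 159, 184]

Fragment lengths:
  [0,3): 3 bp
  [3,13): 10 bp
  [13,23): 10 bp
  [23,32): 9 bp
  [32,38): 6 bp
  [38,47): 9 bp
  [47,59): 12 bp
  [59,81): 22 bp
  [81,92): 11 bp
  [92,107): 15 bp
  [107,121): 14 bp
  [121,138): 17 bp
  [138,147): 9 bp
  [147,159): 12 bp
  [159,184): 25 bp
  [184,197): 13 bp

[3,6,9,9,9,10,10,11,12,12,13,14,15,17,22,25]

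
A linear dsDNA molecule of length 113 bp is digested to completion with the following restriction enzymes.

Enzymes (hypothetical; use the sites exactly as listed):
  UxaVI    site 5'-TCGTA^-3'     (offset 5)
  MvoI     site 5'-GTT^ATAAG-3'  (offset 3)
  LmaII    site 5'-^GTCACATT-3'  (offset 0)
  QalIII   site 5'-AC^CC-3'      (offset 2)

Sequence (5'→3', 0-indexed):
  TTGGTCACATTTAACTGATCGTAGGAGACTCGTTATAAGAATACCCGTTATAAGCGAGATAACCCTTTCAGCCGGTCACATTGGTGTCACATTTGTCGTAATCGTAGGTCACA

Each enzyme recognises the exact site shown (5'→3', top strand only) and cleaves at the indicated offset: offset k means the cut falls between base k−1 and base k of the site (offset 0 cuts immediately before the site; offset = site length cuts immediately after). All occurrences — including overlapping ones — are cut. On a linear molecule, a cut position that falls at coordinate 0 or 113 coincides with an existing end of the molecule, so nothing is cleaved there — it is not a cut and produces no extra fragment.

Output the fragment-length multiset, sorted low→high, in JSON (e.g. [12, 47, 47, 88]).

[3,5,6,7,10,11,11,11,14,15,20]

Per-enzyme occurrences:
  UxaVI (TCGTA, off=5): starts [18, 95, 101] → cuts [23, 100, 106]
  MvoI (GTTATAAG, off=3): starts [31, 46] → cuts [34, 49]
  LmaII (GTCACATT, off=0): starts [3, 74, 85] → cuts [3, 74, 85]
  QalIII (ACCC, off=2): starts [42, 61] → cuts [44, 63]

Pooled cuts: [3, 23, 34, 44, 49, 63, 74, 85, 100, 106]

Fragments:
  [0,3): 3 bp
  [3,23): 20 bp
  [23,34): 11 bp
  [34,44): 10 bp
  [44,49): 5 bp
  [49,63): 14 bp
  [63,74): 11 bp
  [74,85): 11 bp
  [85,100): 15 bp
  [100,106): 6 bp
  [106,113): 7 bp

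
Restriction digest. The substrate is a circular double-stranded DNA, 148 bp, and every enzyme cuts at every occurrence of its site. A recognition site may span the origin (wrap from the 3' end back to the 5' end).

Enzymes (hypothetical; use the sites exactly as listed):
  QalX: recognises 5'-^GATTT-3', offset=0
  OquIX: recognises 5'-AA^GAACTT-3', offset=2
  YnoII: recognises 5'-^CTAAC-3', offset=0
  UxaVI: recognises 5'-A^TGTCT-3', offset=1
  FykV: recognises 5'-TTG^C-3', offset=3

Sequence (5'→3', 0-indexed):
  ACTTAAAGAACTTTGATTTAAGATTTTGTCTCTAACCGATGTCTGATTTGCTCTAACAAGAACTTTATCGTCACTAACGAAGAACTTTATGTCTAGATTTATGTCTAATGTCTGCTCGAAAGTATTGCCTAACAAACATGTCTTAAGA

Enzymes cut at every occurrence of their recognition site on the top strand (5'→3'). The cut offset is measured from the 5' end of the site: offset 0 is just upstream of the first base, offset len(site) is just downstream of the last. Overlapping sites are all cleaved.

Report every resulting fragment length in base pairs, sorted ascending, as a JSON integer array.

[1,2,5,6,6,6,7,7,7,7,8,8,8,8,9,10,10,14,19]

Per-enzyme occurrences:
  QalX (GATTT, off=0): starts [14, 21, 44, 95] → cuts [14, 21, 44, 95]
  OquIX (AAGAACTT, off=2): starts [5, 57, 79, 144] → cuts [7, 59, 81, 146]
  YnoII (CTAAC, off=0): starts [31, 52, 73, 128] → cuts [31, 52, 73, 128]
  UxaVI (ATGTCT, off=1): starts [38, 88, 100, 107, 137] → cuts [39, 89, 101, 108, 138]
  FykV (TTGC, off=3): starts [47, 124] → cuts [50, 127]

Pooled cuts: [7, 14, 21, 31, 39, 44, 50, 52, 59, 73, 81, 89, 95, 101, 108, 127, 128, 138, 146]

Fragment lengths:
  7→14: 7 bp
  14→21: 7 bp
  21→31: 10 bp
  31→39: 8 bp
  39→44: 5 bp
  44→50: 6 bp
  50→52: 2 bp
  52→59: 7 bp
  59→73: 14 bp
  73→81: 8 bp
  81→89: 8 bp
  89→95: 6 bp
  95→101: 6 bp
  101→108: 7 bp
  108→127: 19 bp
  127→128: 1 bp
  128→138: 10 bp
  138→146: 8 bp
  146→7 (wrap): 148-146+7 = 9 bp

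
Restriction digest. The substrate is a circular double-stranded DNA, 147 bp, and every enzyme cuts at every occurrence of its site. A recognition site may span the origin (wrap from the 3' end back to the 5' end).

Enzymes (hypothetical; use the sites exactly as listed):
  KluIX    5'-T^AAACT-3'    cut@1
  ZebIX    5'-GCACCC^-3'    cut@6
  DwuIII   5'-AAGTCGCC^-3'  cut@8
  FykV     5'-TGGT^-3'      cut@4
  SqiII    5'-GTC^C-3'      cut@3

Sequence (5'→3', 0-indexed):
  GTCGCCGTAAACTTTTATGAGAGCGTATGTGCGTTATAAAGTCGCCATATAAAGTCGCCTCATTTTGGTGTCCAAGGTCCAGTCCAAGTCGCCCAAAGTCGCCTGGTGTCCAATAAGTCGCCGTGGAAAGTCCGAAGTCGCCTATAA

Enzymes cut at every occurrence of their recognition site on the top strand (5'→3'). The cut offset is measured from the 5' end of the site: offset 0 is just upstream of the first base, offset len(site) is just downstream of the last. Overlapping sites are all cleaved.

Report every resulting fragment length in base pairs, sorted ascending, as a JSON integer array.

[2,3,3,4,5,7,9,10,10,10,10,11,12,13,38]

Scan for sites:
  KluIX TAAACT/1: at [7] ⇒ [8]
  ZebIX (GCACCC, off=6): no sites
  DwuIII AAGTCGCC/8: at [38, 51, 85, 95, 114, 134, 145] ⇒ [6, 46, 59, 93, 103, 122, 142]
  FykV TGGT/4: at [65, 103] ⇒ [69, 107]
  SqiII GTCC/3: at [69, 76, 81, 107, 129] ⇒ [72, 79, 84, 110, 132]

Pooled cuts: [6, 8, 46, 59, 69, 72, 79, 84, 93, 103, 107, 110, 122, 132, 142]

Fragments:
  6→8: 2 bp
  8→46: 38 bp
  46→59: 13 bp
  59→69: 10 bp
  69→72: 3 bp
  72→79: 7 bp
  79→84: 5 bp
  84→93: 9 bp
  93→103: 10 bp
  103→107: 4 bp
  107→110: 3 bp
  110→122: 12 bp
  122→132: 10 bp
  132→142: 10 bp
  142→6 (wrap): 147-142+6 = 11 bp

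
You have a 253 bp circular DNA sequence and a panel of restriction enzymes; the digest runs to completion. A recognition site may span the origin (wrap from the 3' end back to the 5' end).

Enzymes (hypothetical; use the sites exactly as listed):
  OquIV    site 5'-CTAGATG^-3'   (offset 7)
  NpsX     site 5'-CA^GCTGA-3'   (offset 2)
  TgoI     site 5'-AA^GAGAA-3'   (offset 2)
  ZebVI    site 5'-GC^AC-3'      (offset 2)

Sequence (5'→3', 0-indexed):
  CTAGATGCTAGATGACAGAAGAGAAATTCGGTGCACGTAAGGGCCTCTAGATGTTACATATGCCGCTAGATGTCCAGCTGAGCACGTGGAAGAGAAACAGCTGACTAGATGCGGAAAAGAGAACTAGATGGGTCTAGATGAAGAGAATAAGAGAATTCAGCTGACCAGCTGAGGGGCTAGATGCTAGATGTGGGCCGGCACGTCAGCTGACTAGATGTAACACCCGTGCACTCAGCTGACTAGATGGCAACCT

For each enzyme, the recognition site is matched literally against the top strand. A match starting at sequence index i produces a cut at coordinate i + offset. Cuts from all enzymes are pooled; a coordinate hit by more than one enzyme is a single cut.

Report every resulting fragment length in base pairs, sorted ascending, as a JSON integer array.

[2,4,5,6,6,7,7,7,7,8,8,8,8,9,9,10,12,12,12,12,12,14,14,16,19,19]

Per-enzyme occurrences:
  OquIV CTAGATG/7: at [0, 7, 46, 65, 104, 123, 133, 176, 183, 210, 239] ⇒ [7, 14, 53, 72, 111, 130, 140, 183, 190, 217, 246]
  NpsX CAGCTGA/2: at [74, 97, 157, 165, 203, 232] ⇒ [76, 99, 159, 167, 205, 234]
  TgoI AAGAGAA/2: at [18, 89, 116, 140, 148] ⇒ [20, 91, 118, 142, 150]
  ZebVI GCAC/2: at [32, 81, 197, 227] ⇒ [34, 83, 199, 229]

All cut coordinates (distinct, sorted): [7, 14, 20, 34, 53, 72, 76, 83, 91, 99, 111, 118, 130, 140, 142, 150, 159, 167, 183, 190, 199, 205, 217, 229, 234, 246]

Fragments:
  7→14: 7 bp
  14→20: 6 bp
  20→34: 14 bp
  34→53: 19 bp
  53→72: 19 bp
  72→76: 4 bp
  76→83: 7 bp
  83→91: 8 bp
  91→99: 8 bp
  99→111: 12 bp
  111→118: 7 bp
  118→130: 12 bp
  130→140: 10 bp
  140→142: 2 bp
  142→150: 8 bp
  150→159: 9 bp
  159→167: 8 bp
  167→183: 16 bp
  183→190: 7 bp
  190→199: 9 bp
  199→205: 6 bp
  205→217: 12 bp
  217→229: 12 bp
  229→234: 5 bp
  234→246: 12 bp
  246→7 (wrap): 253-246+7 = 14 bp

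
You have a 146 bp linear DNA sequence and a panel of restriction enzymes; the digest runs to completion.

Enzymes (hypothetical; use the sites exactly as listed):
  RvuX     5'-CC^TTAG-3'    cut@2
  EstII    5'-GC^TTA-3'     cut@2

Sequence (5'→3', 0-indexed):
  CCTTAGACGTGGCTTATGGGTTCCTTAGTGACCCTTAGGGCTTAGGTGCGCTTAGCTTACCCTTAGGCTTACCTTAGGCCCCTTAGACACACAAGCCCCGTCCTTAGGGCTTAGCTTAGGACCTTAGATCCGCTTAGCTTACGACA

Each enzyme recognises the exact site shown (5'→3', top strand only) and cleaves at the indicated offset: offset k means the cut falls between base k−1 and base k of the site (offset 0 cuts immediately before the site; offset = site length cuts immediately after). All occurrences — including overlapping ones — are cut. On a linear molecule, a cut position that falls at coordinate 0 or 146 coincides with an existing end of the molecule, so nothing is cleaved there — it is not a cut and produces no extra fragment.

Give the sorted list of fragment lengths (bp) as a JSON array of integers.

Site scan:
  RvuX (CCTTAG, off=2): starts [0, 22, 32, 60, 71, 80, 101, 121] → cuts [2, 24, 34, 62, 73, 82, 103, 123]
  EstII (GCTTA, off=2): starts [11, 39, 49, 54, 66, 108, 113, 131, 136] → cuts [13, 41, 51, 56, 68, 110, 115, 133, 138]

All cut coordinates (distinct, sorted): [2, 13, 24, 34, 41, 51, 56, 62, 68, 73, 82, 103, 110, 115, 123, 133, 138]

Fragment lengths:
  [0,2): 2 bp
  [2,13): 11 bp
  [13,24): 11 bp
  [24,34): 10 bp
  [34,41): 7 bp
  [41,51): 10 bp
  [51,56): 5 bp
  [56,62): 6 bp
  [62,68): 6 bp
  [68,73): 5 bp
  [73,82): 9 bp
  [82,103): 21 bp
  [103,110): 7 bp
  [110,115): 5 bp
  [115,123): 8 bp
  [123,133): 10 bp
  [133,138): 5 bp
  [138,146): 8 bp

[2,5,5,5,5,6,6,7,7,8,8,9,10,10,10,11,11,21]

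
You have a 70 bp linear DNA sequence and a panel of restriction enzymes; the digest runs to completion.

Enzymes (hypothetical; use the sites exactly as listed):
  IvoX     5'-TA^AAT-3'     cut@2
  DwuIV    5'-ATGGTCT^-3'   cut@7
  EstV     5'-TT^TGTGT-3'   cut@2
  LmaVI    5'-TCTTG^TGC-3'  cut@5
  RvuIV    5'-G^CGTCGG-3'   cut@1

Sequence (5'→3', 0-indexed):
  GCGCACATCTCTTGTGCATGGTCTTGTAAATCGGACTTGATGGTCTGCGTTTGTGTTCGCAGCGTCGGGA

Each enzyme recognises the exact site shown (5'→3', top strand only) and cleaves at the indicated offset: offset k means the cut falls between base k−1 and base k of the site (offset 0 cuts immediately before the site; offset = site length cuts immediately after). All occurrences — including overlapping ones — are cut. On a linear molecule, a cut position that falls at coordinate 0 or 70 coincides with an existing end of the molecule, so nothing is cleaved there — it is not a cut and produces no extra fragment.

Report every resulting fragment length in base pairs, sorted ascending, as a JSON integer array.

Scan for sites:
  IvoX (TAAAT, off=2): starts [26] → cuts [28]
  DwuIV (ATGGTCT, off=7): starts [17, 39] → cuts [24, 46]
  EstV (TTTGTGT, off=2): starts [49] → cuts [51]
  LmaVI (TCTTGTGC, off=5): starts [9] → cuts [14]
  RvuIV (GCGTCGG, off=1): starts [61] → cuts [62]

Pooled cuts: [14, 24, 28, 46, 51, 62]

Fragment lengths:
  [0,14): 14 bp
  [14,24): 10 bp
  [24,28): 4 bp
  [28,46): 18 bp
  [46,51): 5 bp
  [51,62): 11 bp
  [62,70): 8 bp

[4,5,8,10,11,14,18]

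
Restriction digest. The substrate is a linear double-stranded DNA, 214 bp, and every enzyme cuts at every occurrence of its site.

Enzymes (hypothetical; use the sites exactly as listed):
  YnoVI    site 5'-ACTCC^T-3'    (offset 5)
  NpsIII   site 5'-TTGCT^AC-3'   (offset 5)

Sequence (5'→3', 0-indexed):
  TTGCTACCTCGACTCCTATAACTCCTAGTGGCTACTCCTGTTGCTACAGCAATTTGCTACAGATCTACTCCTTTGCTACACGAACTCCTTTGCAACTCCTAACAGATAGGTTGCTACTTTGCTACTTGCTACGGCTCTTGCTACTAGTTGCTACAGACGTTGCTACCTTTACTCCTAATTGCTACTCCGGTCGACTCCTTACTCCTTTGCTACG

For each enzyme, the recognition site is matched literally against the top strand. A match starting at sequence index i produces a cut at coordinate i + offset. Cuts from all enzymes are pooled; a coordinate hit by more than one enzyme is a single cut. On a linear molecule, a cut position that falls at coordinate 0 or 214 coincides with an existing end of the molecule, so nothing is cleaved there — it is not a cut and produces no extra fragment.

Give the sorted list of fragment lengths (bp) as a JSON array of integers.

[3,5,6,6,7,7,7,8,8,9,10,11,11,11,11,12,12,13,13,13,15,16]

Per-enzyme occurrences:
  YnoVI (ACTCCT, off=5): starts [11, 20, 33, 66, 83, 94, 170, 193, 200] → cuts [16, 25, 38, 71, 88, 99, 175, 198, 205]
  NpsIII (TTGCTAC, off=5): starts [0, 40, 53, 72, 110, 118, 125, 137, 147, 159, 178, 206] → cuts [5, 45, 58, 77, 115, 123, 130, 142, 152, 164, 183, 211]

All cut coordinates (distinct, sorted): [5, 16, 25, 38, 45, 58, 71, 77, 88, 99, 115, 123, 130, 142, 152, 164, 175, 183, 198, 205, 211]

Fragments:
  [0,5): 5 bp
  [5,16): 11 bp
  [16,25): 9 bp
  [25,38): 13 bp
  [38,45): 7 bp
  [45,58): 13 bp
  [58,71): 13 bp
  [71,77): 6 bp
  [77,88): 11 bp
  [88,99): 11 bp
  [99,115): 16 bp
  [115,123): 8 bp
  [123,130): 7 bp
  [130,142): 12 bp
  [142,152): 10 bp
  [152,164): 12 bp
  [164,175): 11 bp
  [175,183): 8 bp
  [183,198): 15 bp
  [198,205): 7 bp
  [205,211): 6 bp
  [211,214): 3 bp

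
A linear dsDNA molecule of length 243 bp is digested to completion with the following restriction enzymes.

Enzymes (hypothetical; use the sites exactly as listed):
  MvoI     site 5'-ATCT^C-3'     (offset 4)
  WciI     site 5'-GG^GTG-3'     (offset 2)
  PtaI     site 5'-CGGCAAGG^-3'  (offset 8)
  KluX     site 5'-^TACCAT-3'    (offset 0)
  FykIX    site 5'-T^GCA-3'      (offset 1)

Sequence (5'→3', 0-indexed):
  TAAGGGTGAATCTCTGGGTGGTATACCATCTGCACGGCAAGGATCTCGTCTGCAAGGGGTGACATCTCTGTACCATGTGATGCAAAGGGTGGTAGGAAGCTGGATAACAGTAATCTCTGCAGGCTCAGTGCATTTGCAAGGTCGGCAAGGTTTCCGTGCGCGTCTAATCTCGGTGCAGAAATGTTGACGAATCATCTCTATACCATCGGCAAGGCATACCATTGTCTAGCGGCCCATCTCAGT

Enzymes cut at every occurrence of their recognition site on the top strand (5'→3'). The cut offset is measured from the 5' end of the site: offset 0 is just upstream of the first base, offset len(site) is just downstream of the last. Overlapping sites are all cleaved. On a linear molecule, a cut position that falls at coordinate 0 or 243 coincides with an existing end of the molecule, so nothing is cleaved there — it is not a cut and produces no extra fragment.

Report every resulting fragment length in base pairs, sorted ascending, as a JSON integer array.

[2,2,3,3,4,4,4,4,5,5,6,6,7,7,8,8,9,11,11,11,14,15,20,23,23,28]

Site scan:
  MvoI (ATCTC, off=4): starts [9, 42, 63, 112, 166, 193, 235] → cuts [13, 46, 67, 116, 170, 197, 239]
  WciI (GGGTG, off=2): starts [3, 15, 56, 86] → cuts [5, 17, 58, 88]
  PtaI (CGGCAAGG, off=8): starts [34, 142, 206] → cuts [42, 150, 214]
  KluX (TACCAT, off=0): starts [23, 70, 200, 216] → cuts [23, 70, 200, 216]
  FykIX (TGCA, off=1): starts [30, 50, 80, 117, 128, 134, 173] → cuts [31, 51, 81, 118, 129, 135, 174]

Pooled cuts: [5, 13, 17, 23, 31, 42, 46, 51, 58, 67, 70, 81, 88, 116, 118, 129, 135, 150, 170, 174, 197, 200, 214, 216, 239]

Fragments:
  [0,5): 5 bp
  [5,13): 8 bp
  [13,17): 4 bp
  [17,23): 6 bp
  [23,31): 8 bp
  [31,42): 11 bp
  [42,46): 4 bp
  [46,51): 5 bp
  [51,58): 7 bp
  [58,67): 9 bp
  [67,70): 3 bp
  [70,81): 11 bp
  [81,88): 7 bp
  [88,116): 28 bp
  [116,118): 2 bp
  [118,129): 11 bp
  [129,135): 6 bp
  [135,150): 15 bp
  [150,170): 20 bp
  [170,174): 4 bp
  [174,197): 23 bp
  [197,200): 3 bp
  [200,214): 14 bp
  [214,216): 2 bp
  [216,239): 23 bp
  [239,243): 4 bp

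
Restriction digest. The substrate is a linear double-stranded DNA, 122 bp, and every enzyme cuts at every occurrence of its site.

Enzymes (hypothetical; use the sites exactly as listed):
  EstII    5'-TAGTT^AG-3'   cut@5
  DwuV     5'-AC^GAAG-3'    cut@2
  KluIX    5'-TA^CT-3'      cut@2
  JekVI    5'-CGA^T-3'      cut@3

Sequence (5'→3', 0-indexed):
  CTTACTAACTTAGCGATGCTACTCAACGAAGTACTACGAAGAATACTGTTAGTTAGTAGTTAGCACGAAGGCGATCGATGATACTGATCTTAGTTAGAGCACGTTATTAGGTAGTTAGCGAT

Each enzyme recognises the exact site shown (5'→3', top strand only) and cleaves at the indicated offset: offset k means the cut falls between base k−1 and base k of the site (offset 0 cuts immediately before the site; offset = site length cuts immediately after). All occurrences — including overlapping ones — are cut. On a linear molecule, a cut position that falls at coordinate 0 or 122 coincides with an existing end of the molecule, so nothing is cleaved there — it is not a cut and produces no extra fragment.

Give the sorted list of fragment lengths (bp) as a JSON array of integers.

Site scan:
  EstII TAGTTAG/5: at [49, 56, 90, 111] ⇒ [54, 61, 95, 116]
  DwuV ACGAAG/2: at [25, 35, 64] ⇒ [27, 37, 66]
  KluIX TACT/2: at [2, 19, 31, 43, 81] ⇒ [4, 21, 33, 45, 83]
  JekVI CGAT/3: at [13, 71, 75, 118] ⇒ [16, 74, 78, 121]

All cut coordinates (distinct, sorted): [4, 16, 21, 27, 33, 37, 45, 54, 61, 66, 74, 78, 83, 95, 116, 121]

Fragments:
  [0,4): 4 bp
  [4,16): 12 bp
  [16,21): 5 bp
  [21,27): 6 bp
  [27,33): 6 bp
  [33,37): 4 bp
  [37,45): 8 bp
  [45,54): 9 bp
  [54,61): 7 bp
  [61,66): 5 bp
  [66,74): 8 bp
  [74,78): 4 bp
  [78,83): 5 bp
  [83,95): 12 bp
  [95,116): 21 bp
  [116,121): 5 bp
  [121,122): 1 bp

[1,4,4,4,5,5,5,5,6,6,7,8,8,9,12,12,21]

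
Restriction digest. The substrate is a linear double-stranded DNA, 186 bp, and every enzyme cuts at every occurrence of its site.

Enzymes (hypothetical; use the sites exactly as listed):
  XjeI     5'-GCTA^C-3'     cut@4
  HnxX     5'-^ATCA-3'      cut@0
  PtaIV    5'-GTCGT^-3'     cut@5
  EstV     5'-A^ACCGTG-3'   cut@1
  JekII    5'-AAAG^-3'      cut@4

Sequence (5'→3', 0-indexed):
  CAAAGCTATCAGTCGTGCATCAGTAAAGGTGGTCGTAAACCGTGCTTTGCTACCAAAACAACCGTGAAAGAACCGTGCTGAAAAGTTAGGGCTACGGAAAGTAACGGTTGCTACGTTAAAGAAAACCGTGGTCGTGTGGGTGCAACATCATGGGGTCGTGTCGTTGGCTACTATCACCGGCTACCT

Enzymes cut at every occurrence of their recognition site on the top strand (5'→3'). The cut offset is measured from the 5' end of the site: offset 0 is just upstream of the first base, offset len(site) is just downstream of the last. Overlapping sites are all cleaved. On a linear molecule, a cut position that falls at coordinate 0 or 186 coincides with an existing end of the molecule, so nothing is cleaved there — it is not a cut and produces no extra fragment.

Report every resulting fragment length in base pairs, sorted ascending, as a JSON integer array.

Scan for sites:
  XjeI (GCTAC, off=4): starts [48, 90, 109, 166, 179] → cuts [52, 94, 113, 170, 183]
  HnxX (ATCA, off=0): starts [7, 18, 146, 172] → cuts [7, 18, 146, 172]
  PtaIV (GTCGT, off=5): starts [11, 31, 130, 154, 159] → cuts [16, 36, 135, 159, 164]
  EstV (AACCGTG, off=1): starts [37, 59, 70, 123] → cuts [38, 60, 71, 124]
  JekII (AAAG, off=4): starts [1, 24, 66, 81, 97, 117] → cuts [5, 28, 70, 85, 101, 121]

Pooled cuts: [5, 7, 16, 18, 28, 36, 38, 52, 60, 70, 71, 85, 94, 101, 113, 121, 124, 135, 146, 159, 164, 170, 172, 183]

Fragments:
  [0,5): 5 bp
  [5,7): 2 bp
  [7,16): 9 bp
  [16,18): 2 bp
  [18,28): 10 bp
  [28,36): 8 bp
  [36,38): 2 bp
  [38,52): 14 bp
  [52,60): 8 bp
  [60,70): 10 bp
  [70,71): 1 bp
  [71,85): 14 bp
  [85,94): 9 bp
  [94,101): 7 bp
  [101,113): 12 bp
  [113,121): 8 bp
  [121,124): 3 bp
  [124,135): 11 bp
  [135,146): 11 bp
  [146,159): 13 bp
  [159,164): 5 bp
  [164,170): 6 bp
  [170,172): 2 bp
  [172,183): 11 bp
  [183,186): 3 bp

[1,2,2,2,2,3,3,5,5,6,7,8,8,8,9,9,10,10,11,11,11,12,13,14,14]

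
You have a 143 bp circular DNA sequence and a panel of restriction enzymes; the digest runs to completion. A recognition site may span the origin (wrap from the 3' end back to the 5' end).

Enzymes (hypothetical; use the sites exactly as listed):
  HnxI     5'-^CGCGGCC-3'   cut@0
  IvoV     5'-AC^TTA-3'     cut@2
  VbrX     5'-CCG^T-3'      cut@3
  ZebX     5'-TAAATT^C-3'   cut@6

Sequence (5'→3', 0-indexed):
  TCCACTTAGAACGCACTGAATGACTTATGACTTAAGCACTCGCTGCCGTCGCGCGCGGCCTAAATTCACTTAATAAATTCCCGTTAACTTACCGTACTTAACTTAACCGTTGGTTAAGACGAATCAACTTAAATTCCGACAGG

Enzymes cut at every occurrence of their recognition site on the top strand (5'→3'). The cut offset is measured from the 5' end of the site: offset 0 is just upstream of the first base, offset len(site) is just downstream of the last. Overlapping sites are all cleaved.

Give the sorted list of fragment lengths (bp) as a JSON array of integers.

[3,3,4,5,5,5,6,7,7,7,10,13,13,17,19,19]

Site scan:
  HnxI (CGCGGCC, off=0): starts [53] → cuts [53]
  IvoV (ACTTA, off=2): starts [3, 22, 29, 67, 86, 95, 100, 126] → cuts [5, 24, 31, 69, 88, 97, 102, 128]
  VbrX (CCGT, off=3): starts [45, 80, 91, 106] → cuts [48, 83, 94, 109]
  ZebX (TAAATTC, off=6): starts [60, 73, 129] → cuts [66, 79, 135]

Pooled cuts: [5, 24, 31, 48, 53, 66, 69, 79, 83, 88, 94, 97, 102, 109, 128, 135]

Fragments:
  5→24: 19 bp
  24→31: 7 bp
  31→48: 17 bp
  48→53: 5 bp
  53→66: 13 bp
  66→69: 3 bp
  69→79: 10 bp
  79→83: 4 bp
  83→88: 5 bp
  88→94: 6 bp
  94→97: 3 bp
  97→102: 5 bp
  102→109: 7 bp
  109→128: 19 bp
  128→135: 7 bp
  135→5 (wrap): 143-135+5 = 13 bp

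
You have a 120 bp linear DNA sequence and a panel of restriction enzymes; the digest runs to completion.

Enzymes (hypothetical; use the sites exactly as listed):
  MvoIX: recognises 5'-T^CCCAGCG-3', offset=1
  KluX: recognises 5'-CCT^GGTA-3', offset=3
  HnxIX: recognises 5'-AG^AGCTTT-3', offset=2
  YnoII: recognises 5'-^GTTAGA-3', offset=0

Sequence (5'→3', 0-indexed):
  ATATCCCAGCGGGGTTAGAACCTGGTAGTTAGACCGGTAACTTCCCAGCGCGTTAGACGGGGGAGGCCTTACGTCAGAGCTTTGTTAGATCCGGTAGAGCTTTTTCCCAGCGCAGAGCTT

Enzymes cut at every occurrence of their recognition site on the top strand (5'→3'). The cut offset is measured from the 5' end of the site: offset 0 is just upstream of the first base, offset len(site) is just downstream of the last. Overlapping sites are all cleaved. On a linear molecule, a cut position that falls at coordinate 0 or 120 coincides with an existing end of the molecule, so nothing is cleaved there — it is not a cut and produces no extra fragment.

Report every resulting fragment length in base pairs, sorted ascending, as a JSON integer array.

Per-enzyme occurrences:
  MvoIX (TCCCAGCG, off=1): starts [3, 42, 104] → cuts [4, 43, 105]
  KluX (CCTGGTA, off=3): starts [20] → cuts [23]
  HnxIX (AGAGCTTT, off=2): starts [75, 95] → cuts [77, 97]
  YnoII (GTTAGA, off=0): starts [13, 27, 51, 83] → cuts [13, 27, 51, 83]

Pooled cuts: [4, 13, 23, 27, 43, 51, 77, 83, 97, 105]

Fragment lengths:
  [0,4): 4 bp
  [4,13): 9 bp
  [13,23): 10 bp
  [23,27): 4 bp
  [27,43): 16 bp
  [43,51): 8 bp
  [51,77): 26 bp
  [77,83): 6 bp
  [83,97): 14 bp
  [97,105): 8 bp
  [105,120): 15 bp

[4,4,6,8,8,9,10,14,15,16,26]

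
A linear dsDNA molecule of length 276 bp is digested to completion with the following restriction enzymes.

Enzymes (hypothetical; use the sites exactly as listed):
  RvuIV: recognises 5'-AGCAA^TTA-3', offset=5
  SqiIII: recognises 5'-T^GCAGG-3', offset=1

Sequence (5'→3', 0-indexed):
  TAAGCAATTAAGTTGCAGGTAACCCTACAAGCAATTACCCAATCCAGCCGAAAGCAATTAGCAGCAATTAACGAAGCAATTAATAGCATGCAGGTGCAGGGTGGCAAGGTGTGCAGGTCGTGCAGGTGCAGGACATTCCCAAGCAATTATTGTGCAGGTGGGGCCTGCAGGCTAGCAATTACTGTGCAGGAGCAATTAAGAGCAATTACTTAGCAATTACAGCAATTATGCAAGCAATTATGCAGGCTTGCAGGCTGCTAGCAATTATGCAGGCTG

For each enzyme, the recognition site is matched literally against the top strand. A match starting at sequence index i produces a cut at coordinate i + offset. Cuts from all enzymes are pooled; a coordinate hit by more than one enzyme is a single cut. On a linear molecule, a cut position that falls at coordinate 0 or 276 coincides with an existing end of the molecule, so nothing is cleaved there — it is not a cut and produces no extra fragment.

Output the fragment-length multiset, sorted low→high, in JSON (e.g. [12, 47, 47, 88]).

[4,4,6,6,7,7,7,7,8,8,9,9,10,10,10,10,11,12,12,12,13,15,17,19,20,23]

Per-enzyme occurrences:
  RvuIV (AGCAATTA, off=5): starts [2, 29, 52, 62, 74, 141, 173, 190, 200, 211, 220, 232, 259] → cuts [7, 34, 57, 67, 79, 146, 178, 195, 205, 216, 225, 237, 264]
  SqiIII (TGCAGG, off=1): starts [13, 88, 94, 111, 120, 126, 152, 165, 184, 240, 248, 267] → cuts [14, 89, 95, 112, 121, 127, 153, 166, 185, 241, 249, 268]

Pooled cuts: [7, 14, 34, 57, 67, 79, 89, 95, 112, 121, 127, 146, 153, 166, 178, 185, 195, 205, 216, 225, 237, 241, 249, 264, 268]

Fragments:
  [0,7): 7 bp
  [7,14): 7 bp
  [14,34): 20 bp
  [34,57): 23 bp
  [57,67): 10 bp
  [67,79): 12 bp
  [79,89): 10 bp
  [89,95): 6 bp
  [95,112): 17 bp
  [112,121): 9 bp
  [121,127): 6 bp
  [127,146): 19 bp
  [146,153): 7 bp
  [153,166): 13 bp
  [166,178): 12 bp
  [178,185): 7 bp
  [185,195): 10 bp
  [195,205): 10 bp
  [205,216): 11 bp
  [216,225): 9 bp
  [225,237): 12 bp
  [237,241): 4 bp
  [241,249): 8 bp
  [249,264): 15 bp
  [264,268): 4 bp
  [268,276): 8 bp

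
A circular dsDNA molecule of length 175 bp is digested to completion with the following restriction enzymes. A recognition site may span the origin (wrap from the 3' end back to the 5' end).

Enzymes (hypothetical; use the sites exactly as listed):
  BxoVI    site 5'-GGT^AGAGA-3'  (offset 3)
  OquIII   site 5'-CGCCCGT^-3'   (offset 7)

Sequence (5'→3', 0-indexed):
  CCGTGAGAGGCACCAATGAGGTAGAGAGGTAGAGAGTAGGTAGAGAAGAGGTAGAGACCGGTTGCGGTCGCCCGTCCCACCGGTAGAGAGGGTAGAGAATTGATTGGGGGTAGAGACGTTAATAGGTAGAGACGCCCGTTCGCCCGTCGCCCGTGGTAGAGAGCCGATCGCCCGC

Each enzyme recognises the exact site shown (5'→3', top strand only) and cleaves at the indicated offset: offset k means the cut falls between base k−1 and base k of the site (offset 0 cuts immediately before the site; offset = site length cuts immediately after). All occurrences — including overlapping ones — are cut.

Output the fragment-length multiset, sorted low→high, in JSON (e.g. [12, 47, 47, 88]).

[3,7,8,8,9,9,11,11,12,16,18,18,22,23]

Site scan:
  BxoVI (GGTAGAGA, off=3): starts [19, 27, 38, 49, 81, 90, 108, 124, 154] → cuts [22, 30, 41, 52, 84, 93, 111, 127, 157]
  OquIII (CGCCCGT, off=7): starts [68, 132, 140, 147, 172] → cuts [4, 75, 139, 147, 154]

Pooled cuts: [4, 22, 30, 41, 52, 75, 84, 93, 111, 127, 139, 147, 154, 157]

Fragments:
  4→22: 18 bp
  22→30: 8 bp
  30→41: 11 bp
  41→52: 11 bp
  52→75: 23 bp
  75→84: 9 bp
  84→93: 9 bp
  93→111: 18 bp
  111→127: 16 bp
  127→139: 12 bp
  139→147: 8 bp
  147→154: 7 bp
  154→157: 3 bp
  157→4 (wrap): 175-157+4 = 22 bp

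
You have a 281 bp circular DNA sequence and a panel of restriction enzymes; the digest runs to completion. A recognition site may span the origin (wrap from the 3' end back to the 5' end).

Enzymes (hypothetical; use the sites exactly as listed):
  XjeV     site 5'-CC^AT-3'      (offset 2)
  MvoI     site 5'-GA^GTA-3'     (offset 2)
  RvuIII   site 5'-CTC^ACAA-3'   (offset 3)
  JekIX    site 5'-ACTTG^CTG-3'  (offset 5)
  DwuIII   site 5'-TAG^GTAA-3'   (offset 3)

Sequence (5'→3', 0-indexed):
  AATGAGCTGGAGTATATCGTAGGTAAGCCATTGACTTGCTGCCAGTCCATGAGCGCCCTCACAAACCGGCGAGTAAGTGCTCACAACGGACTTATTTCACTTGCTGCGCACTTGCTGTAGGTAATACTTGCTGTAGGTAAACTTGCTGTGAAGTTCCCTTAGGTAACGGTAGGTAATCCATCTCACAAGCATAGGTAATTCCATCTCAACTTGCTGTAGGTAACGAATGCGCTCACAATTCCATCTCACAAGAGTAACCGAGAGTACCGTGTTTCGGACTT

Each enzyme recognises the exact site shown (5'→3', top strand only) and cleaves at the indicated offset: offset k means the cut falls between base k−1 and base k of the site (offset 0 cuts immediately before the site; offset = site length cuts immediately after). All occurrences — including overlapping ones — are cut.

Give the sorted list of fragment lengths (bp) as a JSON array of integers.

Per-enzyme occurrences:
  XjeV (CCAT, off=2): starts [27, 46, 177, 200, 240] → cuts [29, 48, 179, 202, 242]
  MvoI (GAGTA, off=2): starts [9, 70, 251, 261] → cuts [11, 72, 253, 263]
  RvuIII (CTCACAA, off=3): starts [57, 79, 181, 231, 244] → cuts [60, 82, 184, 234, 247]
  JekIX (ACTTGCTG, off=5): starts [33, 98, 109, 125, 140, 208] → cuts [38, 103, 114, 130, 145, 213]
  DwuIII (TAGGTAA, off=3): starts [19, 117, 133, 159, 169, 191, 216] → cuts [22, 120, 136, 162, 172, 194, 219]

Pooled cuts: [11, 22, 29, 38, 48, 60, 72, 82, 103, 114, 120, 130, 136, 145, 162, 172, 179, 184, 194, 202, 213, 219, 234, 242, 247, 253, 263]

Fragment lengths:
  11→22: 11 bp
  22→29: 7 bp
  29→38: 9 bp
  38→48: 10 bp
  48→60: 12 bp
  60→72: 12 bp
  72→82: 10 bp
  82→103: 21 bp
  103→114: 11 bp
  114→120: 6 bp
  120→130: 10 bp
  130→136: 6 bp
  136→145: 9 bp
  145→162: 17 bp
  162→172: 10 bp
  172→179: 7 bp
  179→184: 5 bp
  184→194: 10 bp
  194→202: 8 bp
  202→213: 11 bp
  213→219: 6 bp
  219→234: 15 bp
  234→242: 8 bp
  242→247: 5 bp
  247→253: 6 bp
  253→263: 10 bp
  263→11 (wrap): 281-263+11 = 29 bp

[5,5,6,6,6,6,7,7,8,8,9,9,10,10,10,10,10,10,11,11,11,12,12,15,17,21,29]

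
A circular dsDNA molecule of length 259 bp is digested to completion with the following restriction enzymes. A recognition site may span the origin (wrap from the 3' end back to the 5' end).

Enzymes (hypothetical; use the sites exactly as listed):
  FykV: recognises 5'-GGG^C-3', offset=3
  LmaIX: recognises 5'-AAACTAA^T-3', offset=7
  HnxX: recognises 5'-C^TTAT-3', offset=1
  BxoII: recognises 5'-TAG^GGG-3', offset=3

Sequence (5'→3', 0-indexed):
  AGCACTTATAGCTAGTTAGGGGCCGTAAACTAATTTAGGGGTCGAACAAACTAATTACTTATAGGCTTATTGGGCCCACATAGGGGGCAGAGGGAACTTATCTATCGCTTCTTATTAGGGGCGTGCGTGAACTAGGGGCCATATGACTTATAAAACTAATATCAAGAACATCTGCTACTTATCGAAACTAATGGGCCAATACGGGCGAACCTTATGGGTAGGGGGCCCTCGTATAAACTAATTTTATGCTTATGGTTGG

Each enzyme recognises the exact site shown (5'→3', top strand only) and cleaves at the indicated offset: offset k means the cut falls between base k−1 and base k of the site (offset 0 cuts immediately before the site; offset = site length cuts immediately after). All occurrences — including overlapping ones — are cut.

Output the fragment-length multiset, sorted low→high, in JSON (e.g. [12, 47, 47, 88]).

[3,3,3,4,4,4,4,5,6,7,8,8,8,9,9,10,10,10,11,12,13,14,14,14,15,16,16,19]

Scan for sites:
  FykV (GGGC, off=3): starts [19, 71, 84, 118, 135, 192, 202, 222] → cuts [22, 74, 87, 121, 138, 195, 205, 225]
  LmaIX (AAACTAAT, off=7): starts [26, 47, 152, 184, 234] → cuts [33, 54, 159, 191, 241]
  HnxX (CTTAT, off=1): starts [4, 57, 65, 96, 110, 146, 177, 210, 248] → cuts [5, 58, 66, 97, 111, 147, 178, 211, 249]
  BxoII (TAGGGG, off=3): starts [16, 35, 80, 115, 132, 218] → cuts [19, 38, 83, 118, 135, 221]

Pooled cuts: [5, 19, 22, 33, 38, 54, 58, 66, 74, 83, 87, 97, 111, 118, 121, 135, 138, 147, 159, 178, 191, 195, 205, 211, 221, 225, 241, 249]

Fragment lengths:
  5→19: 14 bp
  19→22: 3 bp
  22→33: 11 bp
  33→38: 5 bp
  38→54: 16 bp
  54→58: 4 bp
  58→66: 8 bp
  66→74: 8 bp
  74→83: 9 bp
  83→87: 4 bp
  87→97: 10 bp
  97→111: 14 bp
  111→118: 7 bp
  118→121: 3 bp
  121→135: 14 bp
  135→138: 3 bp
  138→147: 9 bp
  147→159: 12 bp
  159→178: 19 bp
  178→191: 13 bp
  191→195: 4 bp
  195→205: 10 bp
  205→211: 6 bp
  211→221: 10 bp
  221→225: 4 bp
  225→241: 16 bp
  241→249: 8 bp
  249→5 (wrap): 259-249+5 = 15 bp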